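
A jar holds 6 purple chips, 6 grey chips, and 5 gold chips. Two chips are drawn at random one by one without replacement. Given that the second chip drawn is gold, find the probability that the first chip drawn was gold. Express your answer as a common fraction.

1/4

P(first=gold and the second chip drawn is gold) = (5/17)·(4/16) = 5/68.
P(the second chip drawn is gold) = Σ over first color = 15/136 + 15/136 + 5/68 = 5/17.
By Bayes, P(first=gold | the second chip drawn is gold) = 5/68 / 5/17 = 1/4 ≈ 0.2500.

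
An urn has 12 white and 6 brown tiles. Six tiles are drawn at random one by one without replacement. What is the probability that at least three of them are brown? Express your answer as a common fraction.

Sum the hypergeometric tail for j = 3,…,6 brown tiles.
Favorable = C(6,3)·C(12,3) + C(6,4)·C(12,2) + C(6,5)·C(12,1) + C(6,6)·C(12,0) = 5463; total = C(18,6) = 18564.
P = 5463/18564 = 1821/6188 ≈ 0.2943.

1821/6188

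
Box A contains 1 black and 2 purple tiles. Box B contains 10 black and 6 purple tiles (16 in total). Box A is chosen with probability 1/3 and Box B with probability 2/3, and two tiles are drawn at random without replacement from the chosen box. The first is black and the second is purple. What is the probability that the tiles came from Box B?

P(E | Box A) = 1/3; P(E | Box B) = 1/4.
P(E) = 1/3·1/3 + 2/3·1/4 = 5/18.
By Bayes' rule, P(Box B | E) = 1/6 / 5/18 = 3/5 ≈ 0.6000.

3/5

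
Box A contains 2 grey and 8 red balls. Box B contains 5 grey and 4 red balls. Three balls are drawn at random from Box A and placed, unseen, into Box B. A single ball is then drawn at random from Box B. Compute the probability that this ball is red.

Condition on how many of the transferred balls are red (from Box A: 8 red of 10; then Box B has 12 total).
  1 red: C(8,1)C(2,2)/C(10,3) = 1/15; then P = 5/12
  2 red: C(8,2)C(2,1)/C(10,3) = 7/15; then P = 6/12
  3 red: C(8,3)C(2,0)/C(10,3) = 7/15; then P = 7/12
P(red from Box B) = 8/15 ≈ 0.5333.

8/15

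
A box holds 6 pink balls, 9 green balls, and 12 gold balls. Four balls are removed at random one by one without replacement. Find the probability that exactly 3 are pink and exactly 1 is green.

2/195

Unordered draws without replacement: count favorable combinations over C(27,4).
Favorable = C(6,3) · C(9,1) · C(12,0) = 180; total = C(27,4) = 17550.
P = 180/17550 = 2/195 ≈ 0.0103.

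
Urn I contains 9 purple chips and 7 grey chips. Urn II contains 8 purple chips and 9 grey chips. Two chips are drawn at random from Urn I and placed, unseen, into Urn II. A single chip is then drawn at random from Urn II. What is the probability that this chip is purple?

Condition on how many of the transferred chips are purple (from Urn I: 9 purple of 16; then Urn II has 19 total).
  0 purple: C(9,0)C(7,2)/C(16,2) = 7/40; then P = 8/19
  1 purple: C(9,1)C(7,1)/C(16,2) = 21/40; then P = 9/19
  2 purple: C(9,2)C(7,0)/C(16,2) = 3/10; then P = 10/19
P(purple from Urn II) = 73/152 ≈ 0.4803.

73/152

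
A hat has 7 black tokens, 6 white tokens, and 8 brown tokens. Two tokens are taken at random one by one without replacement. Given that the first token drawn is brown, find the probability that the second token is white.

After removing 1 brown, the hat has 6 white out of 20 remaining.
P(second is white | given) = 6/20 = 3/10 ≈ 0.3000.

3/10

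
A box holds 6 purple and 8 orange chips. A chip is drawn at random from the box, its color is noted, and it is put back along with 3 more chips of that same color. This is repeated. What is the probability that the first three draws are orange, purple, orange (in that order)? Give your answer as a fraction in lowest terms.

66/595

Track the composition after each reinforcement of +3.
P = (8/14) · (6/17) · (11/20) = 66/595 ≈ 0.1109.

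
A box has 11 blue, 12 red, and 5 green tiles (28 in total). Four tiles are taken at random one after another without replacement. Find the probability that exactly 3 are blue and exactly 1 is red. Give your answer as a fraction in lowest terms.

Unordered draws without replacement: count favorable combinations over C(28,4).
Favorable = C(11,3) · C(12,1) · C(5,0) = 1980; total = C(28,4) = 20475.
P = 1980/20475 = 44/455 ≈ 0.0967.

44/455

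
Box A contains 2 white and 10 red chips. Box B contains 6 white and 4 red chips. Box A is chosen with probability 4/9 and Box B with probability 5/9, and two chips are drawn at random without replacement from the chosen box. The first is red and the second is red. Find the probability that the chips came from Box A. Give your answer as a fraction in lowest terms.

45/56

P(E | Box A) = 15/22; P(E | Box B) = 2/15.
P(E) = 4/9·15/22 + 5/9·2/15 = 112/297.
By Bayes' rule, P(Box A | E) = 10/33 / 112/297 = 45/56 ≈ 0.8036.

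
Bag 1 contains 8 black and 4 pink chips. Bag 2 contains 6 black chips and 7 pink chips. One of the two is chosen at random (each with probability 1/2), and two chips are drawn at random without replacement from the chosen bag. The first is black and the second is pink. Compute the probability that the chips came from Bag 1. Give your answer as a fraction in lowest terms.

208/439

P(E | Bag 1) = 8/33; P(E | Bag 2) = 7/26.
P(E) = 1/2·8/33 + 1/2·7/26 = 439/1716.
By Bayes' rule, P(Bag 1 | E) = 4/33 / 439/1716 = 208/439 ≈ 0.4738.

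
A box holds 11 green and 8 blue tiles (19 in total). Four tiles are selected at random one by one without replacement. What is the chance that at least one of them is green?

Use the complement: P(at least one green) = 1 − P(no green).
P(none) = C(8,4)/C(19,4) = 70/3876.
So P = 1 − 70/3876 = 1903/1938 ≈ 0.9819.

1903/1938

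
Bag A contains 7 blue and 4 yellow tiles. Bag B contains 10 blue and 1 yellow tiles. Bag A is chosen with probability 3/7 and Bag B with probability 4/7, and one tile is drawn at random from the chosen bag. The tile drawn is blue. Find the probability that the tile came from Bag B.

P(blue | Bag A) = 7/11; P(blue | Bag B) = 10/11.
P(blue) = 3/7·7/11 + 4/7·10/11 = 61/77.
By Bayes' rule, P(Bag B | blue) = 40/77 / 61/77 = 40/61 ≈ 0.6557.

40/61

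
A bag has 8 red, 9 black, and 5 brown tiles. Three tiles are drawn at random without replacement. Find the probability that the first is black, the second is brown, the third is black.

3/77

Multiply the conditional probability of each draw in order, without replacement, so each draw removes one from its color and from the total.
P = (9/22) · (5/21) · (8/20) = 3/77 ≈ 0.0390.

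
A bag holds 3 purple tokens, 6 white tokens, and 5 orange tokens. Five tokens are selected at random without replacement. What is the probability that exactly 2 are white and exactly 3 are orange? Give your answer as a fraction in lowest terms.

75/1001

Unordered draws without replacement: count favorable combinations over C(14,5).
Favorable = C(3,0) · C(6,2) · C(5,3) = 150; total = C(14,5) = 2002.
P = 150/2002 = 75/1001 ≈ 0.0749.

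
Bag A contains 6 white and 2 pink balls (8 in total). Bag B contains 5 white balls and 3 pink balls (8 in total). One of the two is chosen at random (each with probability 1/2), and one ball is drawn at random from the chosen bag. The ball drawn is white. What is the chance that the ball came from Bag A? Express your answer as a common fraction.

6/11

P(white | Bag A) = 3/4; P(white | Bag B) = 5/8.
P(white) = 1/2·3/4 + 1/2·5/8 = 11/16.
By Bayes' rule, P(Bag A | white) = 3/8 / 11/16 = 6/11 ≈ 0.5455.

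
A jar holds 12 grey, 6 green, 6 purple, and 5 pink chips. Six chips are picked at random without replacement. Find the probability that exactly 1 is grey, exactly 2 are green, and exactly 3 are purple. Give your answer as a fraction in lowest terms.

20/2639

Unordered draws without replacement: count favorable combinations over C(29,6).
Favorable = C(12,1) · C(6,2) · C(6,3) · C(5,0) = 3600; total = C(29,6) = 475020.
P = 3600/475020 = 20/2639 ≈ 0.0076.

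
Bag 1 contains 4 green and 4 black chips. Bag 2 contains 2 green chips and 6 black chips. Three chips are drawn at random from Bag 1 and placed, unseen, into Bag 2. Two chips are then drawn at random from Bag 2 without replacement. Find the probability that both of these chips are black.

Condition on how many of the transferred chips are black (from Bag 1: 4 black of 8; then Bag 2 has 11 total).
  0 black: C(4,0)C(4,3)/C(8,3) = 1/14; then P = C(6,2)/C(11,2) = 3/11
  1 black: C(4,1)C(4,2)/C(8,3) = 3/7; then P = C(7,2)/C(11,2) = 21/55
  2 black: C(4,2)C(4,1)/C(8,3) = 3/7; then P = C(8,2)/C(11,2) = 28/55
  3 black: C(4,3)C(4,0)/C(8,3) = 1/14; then P = C(9,2)/C(11,2) = 36/55
P(both black) = 69/154 ≈ 0.4481.

69/154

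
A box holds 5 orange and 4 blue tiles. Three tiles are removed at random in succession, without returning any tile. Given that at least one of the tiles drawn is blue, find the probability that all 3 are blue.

P(all 3 blue) = C(4,3)/C(9,3) = 1/21; P(at least one blue) = 1 − C(5,3)/C(9,3) = 37/42.
Since 'all 3 blue' ⊆ 'at least one blue', P(all 3 | at least one) = 1/21 / 37/42 = 2/37 ≈ 0.0541.

2/37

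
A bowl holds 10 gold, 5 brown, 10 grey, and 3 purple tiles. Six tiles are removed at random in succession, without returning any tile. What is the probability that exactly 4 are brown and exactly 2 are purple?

1/25116

Unordered draws without replacement: count favorable combinations over C(28,6).
Favorable = C(10,0) · C(5,4) · C(10,0) · C(3,2) = 15; total = C(28,6) = 376740.
P = 15/376740 = 1/25116 ≈ 0.0000.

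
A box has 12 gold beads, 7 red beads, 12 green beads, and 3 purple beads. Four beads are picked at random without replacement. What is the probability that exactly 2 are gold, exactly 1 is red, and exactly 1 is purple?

63/2108

Unordered draws without replacement: count favorable combinations over C(34,4).
Favorable = C(12,2) · C(7,1) · C(12,0) · C(3,1) = 1386; total = C(34,4) = 46376.
P = 1386/46376 = 63/2108 ≈ 0.0299.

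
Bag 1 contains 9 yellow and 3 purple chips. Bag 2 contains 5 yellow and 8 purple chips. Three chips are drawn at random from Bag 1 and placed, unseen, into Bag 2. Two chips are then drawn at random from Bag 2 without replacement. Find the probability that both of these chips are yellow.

1007/5280

Condition on how many of the transferred chips are yellow (from Bag 1: 9 yellow of 12; then Bag 2 has 16 total).
  0 yellow: C(9,0)C(3,3)/C(12,3) = 1/220; then P = C(5,2)/C(16,2) = 1/12
  1 yellow: C(9,1)C(3,2)/C(12,3) = 27/220; then P = C(6,2)/C(16,2) = 1/8
  2 yellow: C(9,2)C(3,1)/C(12,3) = 27/55; then P = C(7,2)/C(16,2) = 7/40
  3 yellow: C(9,3)C(3,0)/C(12,3) = 21/55; then P = C(8,2)/C(16,2) = 7/30
P(both yellow) = 1007/5280 ≈ 0.1907.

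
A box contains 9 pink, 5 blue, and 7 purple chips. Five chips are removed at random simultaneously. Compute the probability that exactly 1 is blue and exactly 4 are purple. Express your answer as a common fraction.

Unordered draws without replacement: count favorable combinations over C(21,5).
Favorable = C(9,0) · C(5,1) · C(7,4) = 175; total = C(21,5) = 20349.
P = 175/20349 = 25/2907 ≈ 0.0086.

25/2907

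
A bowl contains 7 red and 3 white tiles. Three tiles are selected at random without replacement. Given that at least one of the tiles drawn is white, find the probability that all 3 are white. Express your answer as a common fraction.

1/85

P(all 3 white) = C(3,3)/C(10,3) = 1/120; P(at least one white) = 1 − C(7,3)/C(10,3) = 17/24.
Since 'all 3 white' ⊆ 'at least one white', P(all 3 | at least one) = 1/120 / 17/24 = 1/85 ≈ 0.0118.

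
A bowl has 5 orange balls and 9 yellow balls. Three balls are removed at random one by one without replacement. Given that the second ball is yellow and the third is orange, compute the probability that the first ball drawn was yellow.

P(first=yellow and the second ball is yellow and the third is orange) = (9/14)·(8/13)·(5/12) = 15/91.
P(E) = Σ over first color = 15/182 + 15/91 = 45/182.
By Bayes, P(first=yellow | E) = 15/91 / 45/182 = 2/3 ≈ 0.6667.

2/3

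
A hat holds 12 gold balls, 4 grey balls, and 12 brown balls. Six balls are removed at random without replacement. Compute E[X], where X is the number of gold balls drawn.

18/7

By linearity of expectation, E[X] = Σ P(draw i is gold); by symmetry each draw (even without replacement) has P(gold) = 12/28.
E[X] = 6 · 12/28 = 18/7 ≈ 2.5714.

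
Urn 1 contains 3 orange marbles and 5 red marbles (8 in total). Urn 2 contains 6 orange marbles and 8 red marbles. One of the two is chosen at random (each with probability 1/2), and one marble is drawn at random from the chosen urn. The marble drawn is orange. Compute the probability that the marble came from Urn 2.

P(orange | Urn 1) = 3/8; P(orange | Urn 2) = 3/7.
P(orange) = 1/2·3/8 + 1/2·3/7 = 45/112.
By Bayes' rule, P(Urn 2 | orange) = 3/14 / 45/112 = 8/15 ≈ 0.5333.

8/15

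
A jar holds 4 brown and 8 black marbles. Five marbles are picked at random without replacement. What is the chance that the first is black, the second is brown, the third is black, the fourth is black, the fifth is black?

Multiply the conditional probability of each draw in order, without replacement, so each draw removes one from its color and from the total.
P = (8/12) · (4/11) · (7/10) · (6/9) · (5/8) = 7/99 ≈ 0.0707.

7/99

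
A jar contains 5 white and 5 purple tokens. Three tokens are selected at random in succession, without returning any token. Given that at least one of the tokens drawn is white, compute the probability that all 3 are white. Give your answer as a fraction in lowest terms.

P(all 3 white) = C(5,3)/C(10,3) = 1/12; P(at least one white) = 1 − C(5,3)/C(10,3) = 11/12.
Since 'all 3 white' ⊆ 'at least one white', P(all 3 | at least one) = 1/12 / 11/12 = 1/11 ≈ 0.0909.

1/11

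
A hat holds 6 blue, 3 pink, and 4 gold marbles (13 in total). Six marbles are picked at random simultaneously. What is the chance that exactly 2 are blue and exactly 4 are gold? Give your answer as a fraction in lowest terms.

5/572

Unordered draws without replacement: count favorable combinations over C(13,6).
Favorable = C(6,2) · C(3,0) · C(4,4) = 15; total = C(13,6) = 1716.
P = 15/1716 = 5/572 ≈ 0.0087.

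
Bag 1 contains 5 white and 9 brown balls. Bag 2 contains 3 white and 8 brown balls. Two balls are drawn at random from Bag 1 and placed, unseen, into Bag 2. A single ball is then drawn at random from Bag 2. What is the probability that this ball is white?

Condition on how many of the transferred balls are white (from Bag 1: 5 white of 14; then Bag 2 has 13 total).
  0 white: C(5,0)C(9,2)/C(14,2) = 36/91; then P = 3/13
  1 white: C(5,1)C(9,1)/C(14,2) = 45/91; then P = 4/13
  2 white: C(5,2)C(9,0)/C(14,2) = 10/91; then P = 5/13
P(white from Bag 2) = 2/7 ≈ 0.2857.

2/7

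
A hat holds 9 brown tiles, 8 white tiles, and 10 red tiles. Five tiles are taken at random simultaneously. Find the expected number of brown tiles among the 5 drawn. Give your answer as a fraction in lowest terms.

5/3

By linearity of expectation, E[X] = Σ P(draw i is brown); by symmetry each draw (even without replacement) has P(brown) = 9/27.
E[X] = 5 · 9/27 = 5/3 ≈ 1.6667.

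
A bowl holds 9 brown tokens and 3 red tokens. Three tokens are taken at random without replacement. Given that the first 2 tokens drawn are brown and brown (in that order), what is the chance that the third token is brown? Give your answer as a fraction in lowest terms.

After removing 2 brown, the bowl has 7 brown out of 10 remaining.
P(third is brown | given) = 7/10 ≈ 0.7000.

7/10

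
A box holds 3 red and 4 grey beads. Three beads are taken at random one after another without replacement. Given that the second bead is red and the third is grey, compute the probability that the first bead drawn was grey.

P(first=grey and the second bead is red and the third is grey) = (4/7)·(3/6)·(3/5) = 6/35.
P(E) = Σ over first color = 4/35 + 6/35 = 2/7.
By Bayes, P(first=grey | E) = 6/35 / 2/7 = 3/5 ≈ 0.6000.

3/5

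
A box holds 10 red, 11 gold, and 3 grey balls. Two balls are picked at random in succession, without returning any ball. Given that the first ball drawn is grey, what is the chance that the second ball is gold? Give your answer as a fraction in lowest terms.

After removing 1 grey, the box has 11 gold out of 23 remaining.
P(second is gold | given) = 11/23 ≈ 0.4783.

11/23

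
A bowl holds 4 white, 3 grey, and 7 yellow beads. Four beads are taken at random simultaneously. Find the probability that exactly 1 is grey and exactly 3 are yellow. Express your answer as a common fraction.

15/143

Unordered draws without replacement: count favorable combinations over C(14,4).
Favorable = C(4,0) · C(3,1) · C(7,3) = 105; total = C(14,4) = 1001.
P = 105/1001 = 15/143 ≈ 0.1049.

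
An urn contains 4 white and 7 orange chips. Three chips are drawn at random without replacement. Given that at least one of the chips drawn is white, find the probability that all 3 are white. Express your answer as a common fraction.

P(all 3 white) = C(4,3)/C(11,3) = 4/165; P(at least one white) = 1 − C(7,3)/C(11,3) = 26/33.
Since 'all 3 white' ⊆ 'at least one white', P(all 3 | at least one) = 4/165 / 26/33 = 2/65 ≈ 0.0308.

2/65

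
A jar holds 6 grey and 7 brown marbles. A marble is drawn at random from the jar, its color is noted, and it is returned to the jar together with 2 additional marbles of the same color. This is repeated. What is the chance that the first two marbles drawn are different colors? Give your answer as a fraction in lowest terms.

28/65

Either brown then grey, or grey then brown; after the first draw the total is 15.
P = (7/13)·(6/15) + (6/13)·(7/15) = 28/65 ≈ 0.4308.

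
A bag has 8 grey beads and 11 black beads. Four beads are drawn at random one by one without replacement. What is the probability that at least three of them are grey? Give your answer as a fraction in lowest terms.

Sum the hypergeometric tail for j = 3,…,4 grey beads.
Favorable = C(8,3)·C(11,1) + C(8,4)·C(11,0) = 686; total = C(19,4) = 3876.
P = 686/3876 = 343/1938 ≈ 0.1770.

343/1938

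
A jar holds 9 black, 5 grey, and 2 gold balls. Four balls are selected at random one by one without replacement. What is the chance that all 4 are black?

Multiply the conditional probability of each draw in order, without replacement, so each draw removes one from its color and from the total.
P = (9/16) · (8/15) · (7/14) · (6/13) = 9/130 ≈ 0.0692.

9/130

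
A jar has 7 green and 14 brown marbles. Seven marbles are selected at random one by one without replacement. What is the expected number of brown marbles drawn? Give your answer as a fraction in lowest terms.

By linearity of expectation, E[X] = Σ P(draw i is brown); by symmetry each draw (even without replacement) has P(brown) = 14/21.
E[X] = 7 · 14/21 = 14/3 ≈ 4.6667.

14/3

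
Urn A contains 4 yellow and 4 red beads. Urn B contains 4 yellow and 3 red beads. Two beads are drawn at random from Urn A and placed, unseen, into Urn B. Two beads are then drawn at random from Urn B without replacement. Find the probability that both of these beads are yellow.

Condition on how many of the transferred beads are yellow (from Urn A: 4 yellow of 8; then Urn B has 9 total).
  0 yellow: C(4,0)C(4,2)/C(8,2) = 3/14; then P = C(4,2)/C(9,2) = 1/6
  1 yellow: C(4,1)C(4,1)/C(8,2) = 4/7; then P = C(5,2)/C(9,2) = 5/18
  2 yellow: C(4,2)C(4,0)/C(8,2) = 3/14; then P = C(6,2)/C(9,2) = 5/12
P(both yellow) = 143/504 ≈ 0.2837.

143/504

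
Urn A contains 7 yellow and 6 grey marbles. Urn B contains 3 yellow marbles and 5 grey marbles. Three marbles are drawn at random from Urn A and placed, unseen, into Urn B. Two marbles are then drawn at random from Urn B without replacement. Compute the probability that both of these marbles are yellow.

Condition on how many of the transferred marbles are yellow (from Urn A: 7 yellow of 13; then Urn B has 11 total).
  0 yellow: C(7,0)C(6,3)/C(13,3) = 10/143; then P = C(3,2)/C(11,2) = 3/55
  1 yellow: C(7,1)C(6,2)/C(13,3) = 105/286; then P = C(4,2)/C(11,2) = 6/55
  2 yellow: C(7,2)C(6,1)/C(13,3) = 63/143; then P = C(5,2)/C(11,2) = 2/11
  3 yellow: C(7,3)C(6,0)/C(13,3) = 35/286; then P = C(6,2)/C(11,2) = 3/11
P(both yellow) = 45/286 ≈ 0.1573.

45/286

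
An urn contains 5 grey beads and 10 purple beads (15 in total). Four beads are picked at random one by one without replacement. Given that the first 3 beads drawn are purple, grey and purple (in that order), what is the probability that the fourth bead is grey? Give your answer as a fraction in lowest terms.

1/3

After removing 1 grey, 2 purple, the urn has 4 grey out of 12 remaining.
P(fourth is grey | given) = 4/12 = 1/3 ≈ 0.3333.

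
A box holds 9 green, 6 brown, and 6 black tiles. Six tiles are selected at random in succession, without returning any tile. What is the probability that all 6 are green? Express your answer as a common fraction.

Unordered draws without replacement: count favorable combinations over C(21,6).
Favorable = C(9,6) · C(6,0) · C(6,0) = 84; total = C(21,6) = 54264.
P = 84/54264 = 1/646 ≈ 0.0015.

1/646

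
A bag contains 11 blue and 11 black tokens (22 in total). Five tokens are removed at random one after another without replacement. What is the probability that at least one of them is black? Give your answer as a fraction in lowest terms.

Use the complement: P(at least one black) = 1 − P(no black).
P(none) = C(11,5)/C(22,5) = 462/26334.
So P = 1 − 462/26334 = 56/57 ≈ 0.9825.

56/57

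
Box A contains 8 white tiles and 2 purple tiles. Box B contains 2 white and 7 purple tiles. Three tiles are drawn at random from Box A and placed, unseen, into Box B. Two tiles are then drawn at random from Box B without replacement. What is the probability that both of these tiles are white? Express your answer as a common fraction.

Condition on how many of the transferred tiles are white (from Box A: 8 white of 10; then Box B has 12 total).
  1 white: C(8,1)C(2,2)/C(10,3) = 1/15; then P = C(3,2)/C(12,2) = 1/22
  2 white: C(8,2)C(2,1)/C(10,3) = 7/15; then P = C(4,2)/C(12,2) = 1/11
  3 white: C(8,3)C(2,0)/C(10,3) = 7/15; then P = C(5,2)/C(12,2) = 5/33
P(both white) = 23/198 ≈ 0.1162.

23/198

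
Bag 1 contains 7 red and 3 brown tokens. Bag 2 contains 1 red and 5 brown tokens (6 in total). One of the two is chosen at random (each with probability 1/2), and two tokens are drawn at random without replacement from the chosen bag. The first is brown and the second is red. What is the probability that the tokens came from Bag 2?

5/12

P(E | Bag 1) = 7/30; P(E | Bag 2) = 1/6.
P(E) = 1/2·7/30 + 1/2·1/6 = 1/5.
By Bayes' rule, P(Bag 2 | E) = 1/12 / 1/5 = 5/12 ≈ 0.4167.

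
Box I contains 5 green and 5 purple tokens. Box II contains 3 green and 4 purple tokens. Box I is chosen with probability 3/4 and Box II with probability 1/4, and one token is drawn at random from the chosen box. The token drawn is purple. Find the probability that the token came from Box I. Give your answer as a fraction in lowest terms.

P(purple | Box I) = 1/2; P(purple | Box II) = 4/7.
P(purple) = 3/4·1/2 + 1/4·4/7 = 29/56.
By Bayes' rule, P(Box I | purple) = 3/8 / 29/56 = 21/29 ≈ 0.7241.

21/29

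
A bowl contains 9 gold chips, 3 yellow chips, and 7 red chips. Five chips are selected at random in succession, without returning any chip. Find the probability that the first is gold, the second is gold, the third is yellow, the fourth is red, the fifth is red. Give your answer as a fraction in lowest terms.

21/3230

Multiply the conditional probability of each draw in order, without replacement, so each draw removes one from its color and from the total.
P = (9/19) · (8/18) · (3/17) · (7/16) · (6/15) = 21/3230 ≈ 0.0065.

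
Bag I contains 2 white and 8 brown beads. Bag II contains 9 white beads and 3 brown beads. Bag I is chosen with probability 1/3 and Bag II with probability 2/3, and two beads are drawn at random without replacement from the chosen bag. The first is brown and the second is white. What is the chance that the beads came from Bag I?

176/581

P(E | Bag I) = 8/45; P(E | Bag II) = 9/44.
P(E) = 1/3·8/45 + 2/3·9/44 = 581/2970.
By Bayes' rule, P(Bag I | E) = 8/135 / 581/2970 = 176/581 ≈ 0.3029.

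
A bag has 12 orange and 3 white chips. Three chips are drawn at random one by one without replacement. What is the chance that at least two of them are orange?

Sum the hypergeometric tail for j = 2,…,3 orange chips.
Favorable = C(12,2)·C(3,1) + C(12,3)·C(3,0) = 418; total = C(15,3) = 455.
P = 418/455 = 418/455 ≈ 0.9187.

418/455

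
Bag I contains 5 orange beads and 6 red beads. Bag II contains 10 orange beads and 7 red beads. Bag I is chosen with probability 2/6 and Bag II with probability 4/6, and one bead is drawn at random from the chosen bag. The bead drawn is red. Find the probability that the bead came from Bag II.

77/128

P(red | Bag I) = 6/11; P(red | Bag II) = 7/17.
P(red) = 1/3·6/11 + 2/3·7/17 = 256/561.
By Bayes' rule, P(Bag II | red) = 14/51 / 256/561 = 77/128 ≈ 0.6016.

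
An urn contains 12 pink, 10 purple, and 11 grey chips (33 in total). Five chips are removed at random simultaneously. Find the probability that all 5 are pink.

Unordered draws without replacement: count favorable combinations over C(33,5).
Favorable = C(12,5) · C(10,0) · C(11,0) = 792; total = C(33,5) = 237336.
P = 792/237336 = 3/899 ≈ 0.0033.

3/899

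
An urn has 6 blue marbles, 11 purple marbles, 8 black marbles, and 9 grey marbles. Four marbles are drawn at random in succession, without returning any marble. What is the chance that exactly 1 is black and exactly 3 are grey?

84/5797

Unordered draws without replacement: count favorable combinations over C(34,4).
Favorable = C(6,0) · C(11,0) · C(8,1) · C(9,3) = 672; total = C(34,4) = 46376.
P = 672/46376 = 84/5797 ≈ 0.0145.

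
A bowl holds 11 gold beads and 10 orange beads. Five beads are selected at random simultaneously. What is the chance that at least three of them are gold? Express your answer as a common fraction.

1243/2261

Sum the hypergeometric tail for j = 3,…,5 gold beads.
Favorable = C(11,3)·C(10,2) + C(11,4)·C(10,1) + C(11,5)·C(10,0) = 11187; total = C(21,5) = 20349.
P = 11187/20349 = 1243/2261 ≈ 0.5498.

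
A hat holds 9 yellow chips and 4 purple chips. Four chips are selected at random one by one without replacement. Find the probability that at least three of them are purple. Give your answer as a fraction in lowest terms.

37/715

Sum the hypergeometric tail for j = 3,…,4 purple chips.
Favorable = C(4,3)·C(9,1) + C(4,4)·C(9,0) = 37; total = C(13,4) = 715.
P = 37/715 = 37/715 ≈ 0.0517.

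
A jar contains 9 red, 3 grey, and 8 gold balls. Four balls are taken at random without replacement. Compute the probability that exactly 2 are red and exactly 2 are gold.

Unordered draws without replacement: count favorable combinations over C(20,4).
Favorable = C(9,2) · C(3,0) · C(8,2) = 1008; total = C(20,4) = 4845.
P = 1008/4845 = 336/1615 ≈ 0.2080.

336/1615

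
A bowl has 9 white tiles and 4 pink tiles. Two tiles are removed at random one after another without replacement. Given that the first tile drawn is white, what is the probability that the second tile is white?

2/3

After removing 1 white, the bowl has 8 white out of 12 remaining.
P(second is white | given) = 8/12 = 2/3 ≈ 0.6667.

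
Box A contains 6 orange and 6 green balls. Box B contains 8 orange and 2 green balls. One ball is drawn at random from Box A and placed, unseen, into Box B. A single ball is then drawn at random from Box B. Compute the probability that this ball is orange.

17/22

Condition on how many of the transferred balls are orange (from Box A: 6 orange of 12; then Box B has 11 total).
  0 orange: C(6,0)C(6,1)/C(12,1) = 1/2; then P = 8/11
  1 orange: C(6,1)C(6,0)/C(12,1) = 1/2; then P = 9/11
P(orange from Box B) = 17/22 ≈ 0.7727.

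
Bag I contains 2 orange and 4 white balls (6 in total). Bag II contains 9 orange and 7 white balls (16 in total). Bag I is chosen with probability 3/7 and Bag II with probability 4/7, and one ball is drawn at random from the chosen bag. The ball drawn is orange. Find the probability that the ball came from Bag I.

P(orange | Bag I) = 1/3; P(orange | Bag II) = 9/16.
P(orange) = 3/7·1/3 + 4/7·9/16 = 13/28.
By Bayes' rule, P(Bag I | orange) = 1/7 / 13/28 = 4/13 ≈ 0.3077.

4/13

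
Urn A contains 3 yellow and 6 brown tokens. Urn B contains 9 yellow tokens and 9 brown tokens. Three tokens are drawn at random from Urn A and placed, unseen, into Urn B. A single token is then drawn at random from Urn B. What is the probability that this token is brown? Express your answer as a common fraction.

11/21

Condition on how many of the transferred tokens are brown (from Urn A: 6 brown of 9; then Urn B has 21 total).
  0 brown: C(6,0)C(3,3)/C(9,3) = 1/84; then P = 9/21
  1 brown: C(6,1)C(3,2)/C(9,3) = 3/14; then P = 10/21
  2 brown: C(6,2)C(3,1)/C(9,3) = 15/28; then P = 11/21
  3 brown: C(6,3)C(3,0)/C(9,3) = 5/21; then P = 12/21
P(brown from Urn B) = 11/21 ≈ 0.5238.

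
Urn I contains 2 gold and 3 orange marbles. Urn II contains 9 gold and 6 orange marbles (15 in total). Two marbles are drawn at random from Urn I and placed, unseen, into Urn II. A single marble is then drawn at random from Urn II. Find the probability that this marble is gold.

Condition on how many of the transferred marbles are gold (from Urn I: 2 gold of 5; then Urn II has 17 total).
  0 gold: C(2,0)C(3,2)/C(5,2) = 3/10; then P = 9/17
  1 gold: C(2,1)C(3,1)/C(5,2) = 3/5; then P = 10/17
  2 gold: C(2,2)C(3,0)/C(5,2) = 1/10; then P = 11/17
P(gold from Urn II) = 49/85 ≈ 0.5765.

49/85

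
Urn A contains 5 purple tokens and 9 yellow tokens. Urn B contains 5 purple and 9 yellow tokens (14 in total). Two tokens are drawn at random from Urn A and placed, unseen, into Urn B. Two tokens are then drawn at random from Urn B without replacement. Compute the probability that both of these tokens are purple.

Condition on how many of the transferred tokens are purple (from Urn A: 5 purple of 14; then Urn B has 16 total).
  0 purple: C(5,0)C(9,2)/C(14,2) = 36/91; then P = C(5,2)/C(16,2) = 1/12
  1 purple: C(5,1)C(9,1)/C(14,2) = 45/91; then P = C(6,2)/C(16,2) = 1/8
  2 purple: C(5,2)C(9,0)/C(14,2) = 10/91; then P = C(7,2)/C(16,2) = 7/40
P(both purple) = 83/728 ≈ 0.1140.

83/728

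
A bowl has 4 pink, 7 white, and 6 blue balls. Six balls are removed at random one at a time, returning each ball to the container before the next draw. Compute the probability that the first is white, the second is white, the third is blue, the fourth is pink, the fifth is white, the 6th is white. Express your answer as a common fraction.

Multiply the conditional probability of each draw in order, with replacement (the composition resets each draw).
P = (7/17) · (7/17) · (6/17) · (4/17) · (7/17) · (7/17) = 57624/24137569 ≈ 0.0024.

57624/24137569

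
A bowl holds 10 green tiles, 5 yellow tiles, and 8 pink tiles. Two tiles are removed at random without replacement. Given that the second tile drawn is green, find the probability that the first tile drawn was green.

9/22

P(first=green and the second tile drawn is green) = (10/23)·(9/22) = 45/253.
P(the second tile drawn is green) = Σ over first color = 45/253 + 25/253 + 40/253 = 10/23.
By Bayes, P(first=green | the second tile drawn is green) = 45/253 / 10/23 = 9/22 ≈ 0.4091.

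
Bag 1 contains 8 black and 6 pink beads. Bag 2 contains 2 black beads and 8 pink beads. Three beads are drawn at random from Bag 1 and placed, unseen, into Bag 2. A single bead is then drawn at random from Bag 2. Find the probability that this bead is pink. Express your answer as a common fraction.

5/7

Condition on how many of the transferred beads are pink (from Bag 1: 6 pink of 14; then Bag 2 has 13 total).
  0 pink: C(6,0)C(8,3)/C(14,3) = 2/13; then P = 8/13
  1 pink: C(6,1)C(8,2)/C(14,3) = 6/13; then P = 9/13
  2 pink: C(6,2)C(8,1)/C(14,3) = 30/91; then P = 10/13
  3 pink: C(6,3)C(8,0)/C(14,3) = 5/91; then P = 11/13
P(pink from Bag 2) = 5/7 ≈ 0.7143.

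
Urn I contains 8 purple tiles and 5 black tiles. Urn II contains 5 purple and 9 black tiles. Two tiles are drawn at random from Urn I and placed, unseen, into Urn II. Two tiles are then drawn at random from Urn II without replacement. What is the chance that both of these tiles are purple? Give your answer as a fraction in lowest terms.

Condition on how many of the transferred tiles are purple (from Urn I: 8 purple of 13; then Urn II has 16 total).
  0 purple: C(8,0)C(5,2)/C(13,2) = 5/39; then P = C(5,2)/C(16,2) = 1/12
  1 purple: C(8,1)C(5,1)/C(13,2) = 20/39; then P = C(6,2)/C(16,2) = 1/8
  2 purple: C(8,2)C(5,0)/C(13,2) = 14/39; then P = C(7,2)/C(16,2) = 7/40
P(both purple) = 161/1170 ≈ 0.1376.

161/1170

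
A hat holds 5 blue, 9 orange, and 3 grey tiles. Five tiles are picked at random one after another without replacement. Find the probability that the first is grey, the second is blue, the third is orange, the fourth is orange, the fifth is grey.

Multiply the conditional probability of each draw in order, without replacement, so each draw removes one from its color and from the total.
P = (3/17) · (5/16) · (9/15) · (8/14) · (2/13) = 9/3094 ≈ 0.0029.

9/3094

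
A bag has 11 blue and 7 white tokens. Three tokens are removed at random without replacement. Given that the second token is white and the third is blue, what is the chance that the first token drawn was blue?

P(first=blue and the second token is white and the third is blue) = (11/18)·(7/17)·(10/16) = 385/2448.
P(E) = Σ over first color = 385/2448 + 77/816 = 77/306.
By Bayes, P(first=blue | E) = 385/2448 / 77/306 = 5/8 ≈ 0.6250.

5/8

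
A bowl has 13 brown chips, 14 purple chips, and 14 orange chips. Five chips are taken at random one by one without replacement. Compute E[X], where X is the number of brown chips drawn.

By linearity of expectation, E[X] = Σ P(draw i is brown); by symmetry each draw (even without replacement) has P(brown) = 13/41.
E[X] = 5 · 13/41 = 65/41 ≈ 1.5854.

65/41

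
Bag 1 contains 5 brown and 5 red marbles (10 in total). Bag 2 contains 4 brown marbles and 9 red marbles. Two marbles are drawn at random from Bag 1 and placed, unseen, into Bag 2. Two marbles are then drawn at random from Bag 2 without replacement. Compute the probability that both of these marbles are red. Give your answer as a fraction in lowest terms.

407/945

Condition on how many of the transferred marbles are red (from Bag 1: 5 red of 10; then Bag 2 has 15 total).
  0 red: C(5,0)C(5,2)/C(10,2) = 2/9; then P = C(9,2)/C(15,2) = 12/35
  1 red: C(5,1)C(5,1)/C(10,2) = 5/9; then P = C(10,2)/C(15,2) = 3/7
  2 red: C(5,2)C(5,0)/C(10,2) = 2/9; then P = C(11,2)/C(15,2) = 11/21
P(both red) = 407/945 ≈ 0.4307.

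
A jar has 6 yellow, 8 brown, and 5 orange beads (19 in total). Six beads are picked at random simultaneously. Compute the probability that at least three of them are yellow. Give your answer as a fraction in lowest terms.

Sum the hypergeometric tail for j = 3,…,6 yellow beads.
Favorable = C(6,3)·C(13,3) + C(6,4)·C(13,2) + C(6,5)·C(13,1) + C(6,6)·C(13,0) = 6969; total = C(19,6) = 27132.
P = 6969/27132 = 2323/9044 ≈ 0.2569.

2323/9044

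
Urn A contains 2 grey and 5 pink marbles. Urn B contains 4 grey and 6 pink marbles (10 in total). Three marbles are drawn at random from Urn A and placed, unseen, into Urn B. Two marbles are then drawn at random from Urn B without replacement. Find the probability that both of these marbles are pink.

205/546

Condition on how many of the transferred marbles are pink (from Urn A: 5 pink of 7; then Urn B has 13 total).
  1 pink: C(5,1)C(2,2)/C(7,3) = 1/7; then P = C(7,2)/C(13,2) = 7/26
  2 pink: C(5,2)C(2,1)/C(7,3) = 4/7; then P = C(8,2)/C(13,2) = 14/39
  3 pink: C(5,3)C(2,0)/C(7,3) = 2/7; then P = C(9,2)/C(13,2) = 6/13
P(both pink) = 205/546 ≈ 0.3755.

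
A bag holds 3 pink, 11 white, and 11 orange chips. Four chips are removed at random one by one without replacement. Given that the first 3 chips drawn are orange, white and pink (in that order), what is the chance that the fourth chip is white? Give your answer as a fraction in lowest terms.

5/11

After removing 1 pink, 1 white, 1 orange, the bag has 10 white out of 22 remaining.
P(fourth is white | given) = 10/22 = 5/11 ≈ 0.4545.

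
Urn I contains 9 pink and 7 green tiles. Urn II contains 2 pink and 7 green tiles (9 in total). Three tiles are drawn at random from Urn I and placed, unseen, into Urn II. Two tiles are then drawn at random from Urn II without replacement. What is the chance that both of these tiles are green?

819/1760

Condition on how many of the transferred tiles are green (from Urn I: 7 green of 16; then Urn II has 12 total).
  0 green: C(7,0)C(9,3)/C(16,3) = 3/20; then P = C(7,2)/C(12,2) = 7/22
  1 green: C(7,1)C(9,2)/C(16,3) = 9/20; then P = C(8,2)/C(12,2) = 14/33
  2 green: C(7,2)C(9,1)/C(16,3) = 27/80; then P = C(9,2)/C(12,2) = 6/11
  3 green: C(7,3)C(9,0)/C(16,3) = 1/16; then P = C(10,2)/C(12,2) = 15/22
P(both green) = 819/1760 ≈ 0.4653.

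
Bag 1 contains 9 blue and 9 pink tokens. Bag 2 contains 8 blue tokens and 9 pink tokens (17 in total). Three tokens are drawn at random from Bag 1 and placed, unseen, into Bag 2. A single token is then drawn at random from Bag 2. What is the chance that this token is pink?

21/40

Condition on how many of the transferred tokens are pink (from Bag 1: 9 pink of 18; then Bag 2 has 20 total).
  0 pink: C(9,0)C(9,3)/C(18,3) = 7/68; then P = 9/20
  1 pink: C(9,1)C(9,2)/C(18,3) = 27/68; then P = 10/20
  2 pink: C(9,2)C(9,1)/C(18,3) = 27/68; then P = 11/20
  3 pink: C(9,3)C(9,0)/C(18,3) = 7/68; then P = 12/20
P(pink from Bag 2) = 21/40 ≈ 0.5250.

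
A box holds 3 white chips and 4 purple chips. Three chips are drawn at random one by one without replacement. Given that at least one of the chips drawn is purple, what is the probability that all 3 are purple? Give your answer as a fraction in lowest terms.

2/17

P(all 3 purple) = C(4,3)/C(7,3) = 4/35; P(at least one purple) = 1 − C(3,3)/C(7,3) = 34/35.
Since 'all 3 purple' ⊆ 'at least one purple', P(all 3 | at least one) = 4/35 / 34/35 = 2/17 ≈ 0.1176.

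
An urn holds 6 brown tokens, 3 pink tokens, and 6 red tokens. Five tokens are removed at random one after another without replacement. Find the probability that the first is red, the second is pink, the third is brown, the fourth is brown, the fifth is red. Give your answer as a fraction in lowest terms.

15/2002

Multiply the conditional probability of each draw in order, without replacement, so each draw removes one from its color and from the total.
P = (6/15) · (3/14) · (6/13) · (5/12) · (5/11) = 15/2002 ≈ 0.0075.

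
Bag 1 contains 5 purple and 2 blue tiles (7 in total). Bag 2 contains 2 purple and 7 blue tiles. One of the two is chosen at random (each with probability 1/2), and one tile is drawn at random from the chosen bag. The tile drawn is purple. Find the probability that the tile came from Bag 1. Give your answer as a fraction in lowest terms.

P(purple | Bag 1) = 5/7; P(purple | Bag 2) = 2/9.
P(purple) = 1/2·5/7 + 1/2·2/9 = 59/126.
By Bayes' rule, P(Bag 1 | purple) = 5/14 / 59/126 = 45/59 ≈ 0.7627.

45/59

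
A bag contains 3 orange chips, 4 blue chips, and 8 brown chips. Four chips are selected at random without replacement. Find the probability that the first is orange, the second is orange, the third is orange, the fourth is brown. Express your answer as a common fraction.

2/1365

Multiply the conditional probability of each draw in order, without replacement, so each draw removes one from its color and from the total.
P = (3/15) · (2/14) · (1/13) · (8/12) = 2/1365 ≈ 0.0015.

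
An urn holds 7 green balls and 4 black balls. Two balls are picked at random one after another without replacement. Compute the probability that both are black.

Multiply the conditional probability of each draw in order, without replacement, so each draw removes one from its color and from the total.
P = (4/11) · (3/10) = 6/55 ≈ 0.1091.

6/55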